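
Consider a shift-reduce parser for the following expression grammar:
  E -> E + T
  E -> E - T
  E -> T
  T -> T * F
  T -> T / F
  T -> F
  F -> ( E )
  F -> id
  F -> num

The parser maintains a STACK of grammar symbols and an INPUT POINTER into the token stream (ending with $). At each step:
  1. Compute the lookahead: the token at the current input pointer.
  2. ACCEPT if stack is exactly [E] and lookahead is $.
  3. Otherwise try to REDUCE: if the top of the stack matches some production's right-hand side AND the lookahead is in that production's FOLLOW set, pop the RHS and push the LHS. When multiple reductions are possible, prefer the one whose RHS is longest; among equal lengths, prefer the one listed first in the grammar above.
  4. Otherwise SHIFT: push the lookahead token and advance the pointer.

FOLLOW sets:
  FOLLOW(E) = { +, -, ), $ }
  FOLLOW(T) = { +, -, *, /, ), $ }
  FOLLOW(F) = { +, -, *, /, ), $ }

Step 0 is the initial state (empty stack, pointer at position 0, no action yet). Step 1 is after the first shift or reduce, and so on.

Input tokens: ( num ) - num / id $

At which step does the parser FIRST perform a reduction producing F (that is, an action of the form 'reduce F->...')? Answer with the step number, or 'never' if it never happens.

Step 1: shift (. Stack=[(] ptr=1 lookahead=num remaining=[num ) - num / id $]
Step 2: shift num. Stack=[( num] ptr=2 lookahead=) remaining=[) - num / id $]
Step 3: reduce F->num. Stack=[( F] ptr=2 lookahead=) remaining=[) - num / id $]

Answer: 3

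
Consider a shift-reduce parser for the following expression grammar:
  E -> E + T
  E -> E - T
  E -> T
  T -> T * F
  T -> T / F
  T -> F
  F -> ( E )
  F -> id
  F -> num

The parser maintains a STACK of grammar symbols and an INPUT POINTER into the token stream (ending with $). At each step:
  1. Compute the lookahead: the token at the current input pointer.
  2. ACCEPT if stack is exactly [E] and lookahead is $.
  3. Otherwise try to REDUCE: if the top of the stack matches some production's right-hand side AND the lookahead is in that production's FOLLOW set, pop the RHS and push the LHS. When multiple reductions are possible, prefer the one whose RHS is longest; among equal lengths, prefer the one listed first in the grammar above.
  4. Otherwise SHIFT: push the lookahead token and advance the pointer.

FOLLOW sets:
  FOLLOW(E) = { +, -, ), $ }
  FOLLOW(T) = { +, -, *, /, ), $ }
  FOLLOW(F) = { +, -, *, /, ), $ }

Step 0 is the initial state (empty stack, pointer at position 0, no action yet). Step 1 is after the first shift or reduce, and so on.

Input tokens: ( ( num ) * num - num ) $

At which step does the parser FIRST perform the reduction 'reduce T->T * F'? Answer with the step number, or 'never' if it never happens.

Step 1: shift (. Stack=[(] ptr=1 lookahead=( remaining=[( num ) * num - num ) $]
Step 2: shift (. Stack=[( (] ptr=2 lookahead=num remaining=[num ) * num - num ) $]
Step 3: shift num. Stack=[( ( num] ptr=3 lookahead=) remaining=[) * num - num ) $]
Step 4: reduce F->num. Stack=[( ( F] ptr=3 lookahead=) remaining=[) * num - num ) $]
Step 5: reduce T->F. Stack=[( ( T] ptr=3 lookahead=) remaining=[) * num - num ) $]
Step 6: reduce E->T. Stack=[( ( E] ptr=3 lookahead=) remaining=[) * num - num ) $]
Step 7: shift ). Stack=[( ( E )] ptr=4 lookahead=* remaining=[* num - num ) $]
Step 8: reduce F->( E ). Stack=[( F] ptr=4 lookahead=* remaining=[* num - num ) $]
Step 9: reduce T->F. Stack=[( T] ptr=4 lookahead=* remaining=[* num - num ) $]
Step 10: shift *. Stack=[( T *] ptr=5 lookahead=num remaining=[num - num ) $]
Step 11: shift num. Stack=[( T * num] ptr=6 lookahead=- remaining=[- num ) $]
Step 12: reduce F->num. Stack=[( T * F] ptr=6 lookahead=- remaining=[- num ) $]
Step 13: reduce T->T * F. Stack=[( T] ptr=6 lookahead=- remaining=[- num ) $]

Answer: 13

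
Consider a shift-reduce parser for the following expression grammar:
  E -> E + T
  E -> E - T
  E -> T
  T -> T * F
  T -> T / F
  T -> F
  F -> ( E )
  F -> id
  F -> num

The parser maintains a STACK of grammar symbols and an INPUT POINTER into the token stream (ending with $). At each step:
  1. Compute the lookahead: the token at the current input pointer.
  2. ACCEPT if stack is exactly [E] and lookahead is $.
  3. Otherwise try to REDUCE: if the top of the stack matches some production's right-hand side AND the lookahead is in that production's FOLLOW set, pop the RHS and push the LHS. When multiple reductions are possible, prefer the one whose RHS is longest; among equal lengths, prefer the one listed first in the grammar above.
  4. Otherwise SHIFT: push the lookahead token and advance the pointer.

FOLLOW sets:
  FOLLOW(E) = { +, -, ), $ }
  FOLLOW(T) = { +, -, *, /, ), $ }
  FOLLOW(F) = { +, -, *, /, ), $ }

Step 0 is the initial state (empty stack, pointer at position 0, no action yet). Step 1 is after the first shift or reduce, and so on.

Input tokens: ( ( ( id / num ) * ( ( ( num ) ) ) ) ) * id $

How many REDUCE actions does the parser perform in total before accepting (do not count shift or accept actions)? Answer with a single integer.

Step 1: shift (. Stack=[(] ptr=1 lookahead=( remaining=[( ( id / num ) * ( ( ( num ) ) ) ) ) * id $]
Step 2: shift (. Stack=[( (] ptr=2 lookahead=( remaining=[( id / num ) * ( ( ( num ) ) ) ) ) * id $]
Step 3: shift (. Stack=[( ( (] ptr=3 lookahead=id remaining=[id / num ) * ( ( ( num ) ) ) ) ) * id $]
Step 4: shift id. Stack=[( ( ( id] ptr=4 lookahead=/ remaining=[/ num ) * ( ( ( num ) ) ) ) ) * id $]
Step 5: reduce F->id. Stack=[( ( ( F] ptr=4 lookahead=/ remaining=[/ num ) * ( ( ( num ) ) ) ) ) * id $]
Step 6: reduce T->F. Stack=[( ( ( T] ptr=4 lookahead=/ remaining=[/ num ) * ( ( ( num ) ) ) ) ) * id $]
Step 7: shift /. Stack=[( ( ( T /] ptr=5 lookahead=num remaining=[num ) * ( ( ( num ) ) ) ) ) * id $]
Step 8: shift num. Stack=[( ( ( T / num] ptr=6 lookahead=) remaining=[) * ( ( ( num ) ) ) ) ) * id $]
Step 9: reduce F->num. Stack=[( ( ( T / F] ptr=6 lookahead=) remaining=[) * ( ( ( num ) ) ) ) ) * id $]
Step 10: reduce T->T / F. Stack=[( ( ( T] ptr=6 lookahead=) remaining=[) * ( ( ( num ) ) ) ) ) * id $]
Step 11: reduce E->T. Stack=[( ( ( E] ptr=6 lookahead=) remaining=[) * ( ( ( num ) ) ) ) ) * id $]
Step 12: shift ). Stack=[( ( ( E )] ptr=7 lookahead=* remaining=[* ( ( ( num ) ) ) ) ) * id $]
Step 13: reduce F->( E ). Stack=[( ( F] ptr=7 lookahead=* remaining=[* ( ( ( num ) ) ) ) ) * id $]
Step 14: reduce T->F. Stack=[( ( T] ptr=7 lookahead=* remaining=[* ( ( ( num ) ) ) ) ) * id $]
Step 15: shift *. Stack=[( ( T *] ptr=8 lookahead=( remaining=[( ( ( num ) ) ) ) ) * id $]
Step 16: shift (. Stack=[( ( T * (] ptr=9 lookahead=( remaining=[( ( num ) ) ) ) ) * id $]
Step 17: shift (. Stack=[( ( T * ( (] ptr=10 lookahead=( remaining=[( num ) ) ) ) ) * id $]
Step 18: shift (. Stack=[( ( T * ( ( (] ptr=11 lookahead=num remaining=[num ) ) ) ) ) * id $]
Step 19: shift num. Stack=[( ( T * ( ( ( num] ptr=12 lookahead=) remaining=[) ) ) ) ) * id $]
Step 20: reduce F->num. Stack=[( ( T * ( ( ( F] ptr=12 lookahead=) remaining=[) ) ) ) ) * id $]
Step 21: reduce T->F. Stack=[( ( T * ( ( ( T] ptr=12 lookahead=) remaining=[) ) ) ) ) * id $]
Step 22: reduce E->T. Stack=[( ( T * ( ( ( E] ptr=12 lookahead=) remaining=[) ) ) ) ) * id $]
Step 23: shift ). Stack=[( ( T * ( ( ( E )] ptr=13 lookahead=) remaining=[) ) ) ) * id $]
Step 24: reduce F->( E ). Stack=[( ( T * ( ( F] ptr=13 lookahead=) remaining=[) ) ) ) * id $]
Step 25: reduce T->F. Stack=[( ( T * ( ( T] ptr=13 lookahead=) remaining=[) ) ) ) * id $]
Step 26: reduce E->T. Stack=[( ( T * ( ( E] ptr=13 lookahead=) remaining=[) ) ) ) * id $]
Step 27: shift ). Stack=[( ( T * ( ( E )] ptr=14 lookahead=) remaining=[) ) ) * id $]
Step 28: reduce F->( E ). Stack=[( ( T * ( F] ptr=14 lookahead=) remaining=[) ) ) * id $]
Step 29: reduce T->F. Stack=[( ( T * ( T] ptr=14 lookahead=) remaining=[) ) ) * id $]
Step 30: reduce E->T. Stack=[( ( T * ( E] ptr=14 lookahead=) remaining=[) ) ) * id $]
Step 31: shift ). Stack=[( ( T * ( E )] ptr=15 lookahead=) remaining=[) ) * id $]
Step 32: reduce F->( E ). Stack=[( ( T * F] ptr=15 lookahead=) remaining=[) ) * id $]
Step 33: reduce T->T * F. Stack=[( ( T] ptr=15 lookahead=) remaining=[) ) * id $]
Step 34: reduce E->T. Stack=[( ( E] ptr=15 lookahead=) remaining=[) ) * id $]
Step 35: shift ). Stack=[( ( E )] ptr=16 lookahead=) remaining=[) * id $]
Step 36: reduce F->( E ). Stack=[( F] ptr=16 lookahead=) remaining=[) * id $]
Step 37: reduce T->F. Stack=[( T] ptr=16 lookahead=) remaining=[) * id $]
Step 38: reduce E->T. Stack=[( E] ptr=16 lookahead=) remaining=[) * id $]
Step 39: shift ). Stack=[( E )] ptr=17 lookahead=* remaining=[* id $]
Step 40: reduce F->( E ). Stack=[F] ptr=17 lookahead=* remaining=[* id $]
Step 41: reduce T->F. Stack=[T] ptr=17 lookahead=* remaining=[* id $]
Step 42: shift *. Stack=[T *] ptr=18 lookahead=id remaining=[id $]
Step 43: shift id. Stack=[T * id] ptr=19 lookahead=$ remaining=[$]
Step 44: reduce F->id. Stack=[T * F] ptr=19 lookahead=$ remaining=[$]
Step 45: reduce T->T * F. Stack=[T] ptr=19 lookahead=$ remaining=[$]
Step 46: reduce E->T. Stack=[E] ptr=19 lookahead=$ remaining=[$]
Step 47: accept. Stack=[E] ptr=19 lookahead=$ remaining=[$]

Answer: 27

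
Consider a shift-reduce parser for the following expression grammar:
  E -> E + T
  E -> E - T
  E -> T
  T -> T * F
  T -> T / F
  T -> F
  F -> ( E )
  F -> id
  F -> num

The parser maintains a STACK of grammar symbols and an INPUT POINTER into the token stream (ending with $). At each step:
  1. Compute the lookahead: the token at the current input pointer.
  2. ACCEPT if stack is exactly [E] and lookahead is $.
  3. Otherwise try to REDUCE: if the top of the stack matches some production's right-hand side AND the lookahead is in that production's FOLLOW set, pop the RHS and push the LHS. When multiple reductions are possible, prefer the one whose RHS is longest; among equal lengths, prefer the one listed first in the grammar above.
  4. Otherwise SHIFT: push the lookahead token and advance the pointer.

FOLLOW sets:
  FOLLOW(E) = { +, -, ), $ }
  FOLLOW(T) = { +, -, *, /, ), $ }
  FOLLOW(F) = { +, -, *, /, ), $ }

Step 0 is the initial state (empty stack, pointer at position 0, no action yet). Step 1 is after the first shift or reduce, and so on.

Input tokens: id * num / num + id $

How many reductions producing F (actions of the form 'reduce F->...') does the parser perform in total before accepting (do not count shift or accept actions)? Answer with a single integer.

Answer: 4

Derivation:
Step 1: shift id. Stack=[id] ptr=1 lookahead=* remaining=[* num / num + id $]
Step 2: reduce F->id. Stack=[F] ptr=1 lookahead=* remaining=[* num / num + id $]
Step 3: reduce T->F. Stack=[T] ptr=1 lookahead=* remaining=[* num / num + id $]
Step 4: shift *. Stack=[T *] ptr=2 lookahead=num remaining=[num / num + id $]
Step 5: shift num. Stack=[T * num] ptr=3 lookahead=/ remaining=[/ num + id $]
Step 6: reduce F->num. Stack=[T * F] ptr=3 lookahead=/ remaining=[/ num + id $]
Step 7: reduce T->T * F. Stack=[T] ptr=3 lookahead=/ remaining=[/ num + id $]
Step 8: shift /. Stack=[T /] ptr=4 lookahead=num remaining=[num + id $]
Step 9: shift num. Stack=[T / num] ptr=5 lookahead=+ remaining=[+ id $]
Step 10: reduce F->num. Stack=[T / F] ptr=5 lookahead=+ remaining=[+ id $]
Step 11: reduce T->T / F. Stack=[T] ptr=5 lookahead=+ remaining=[+ id $]
Step 12: reduce E->T. Stack=[E] ptr=5 lookahead=+ remaining=[+ id $]
Step 13: shift +. Stack=[E +] ptr=6 lookahead=id remaining=[id $]
Step 14: shift id. Stack=[E + id] ptr=7 lookahead=$ remaining=[$]
Step 15: reduce F->id. Stack=[E + F] ptr=7 lookahead=$ remaining=[$]
Step 16: reduce T->F. Stack=[E + T] ptr=7 lookahead=$ remaining=[$]
Step 17: reduce E->E + T. Stack=[E] ptr=7 lookahead=$ remaining=[$]
Step 18: accept. Stack=[E] ptr=7 lookahead=$ remaining=[$]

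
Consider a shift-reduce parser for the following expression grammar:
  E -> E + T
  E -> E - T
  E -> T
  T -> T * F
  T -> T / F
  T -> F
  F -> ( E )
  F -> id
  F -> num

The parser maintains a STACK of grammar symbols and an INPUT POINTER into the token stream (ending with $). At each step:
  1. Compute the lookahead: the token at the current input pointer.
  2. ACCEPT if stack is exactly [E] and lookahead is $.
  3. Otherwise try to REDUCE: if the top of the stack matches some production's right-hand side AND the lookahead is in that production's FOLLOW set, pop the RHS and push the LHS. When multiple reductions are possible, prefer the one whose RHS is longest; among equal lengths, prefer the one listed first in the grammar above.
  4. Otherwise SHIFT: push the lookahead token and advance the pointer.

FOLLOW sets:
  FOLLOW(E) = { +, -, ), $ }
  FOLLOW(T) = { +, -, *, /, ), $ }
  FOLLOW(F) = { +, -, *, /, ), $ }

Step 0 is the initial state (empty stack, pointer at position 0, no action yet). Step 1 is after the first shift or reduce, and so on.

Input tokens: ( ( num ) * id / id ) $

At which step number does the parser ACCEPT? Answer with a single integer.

Step 1: shift (. Stack=[(] ptr=1 lookahead=( remaining=[( num ) * id / id ) $]
Step 2: shift (. Stack=[( (] ptr=2 lookahead=num remaining=[num ) * id / id ) $]
Step 3: shift num. Stack=[( ( num] ptr=3 lookahead=) remaining=[) * id / id ) $]
Step 4: reduce F->num. Stack=[( ( F] ptr=3 lookahead=) remaining=[) * id / id ) $]
Step 5: reduce T->F. Stack=[( ( T] ptr=3 lookahead=) remaining=[) * id / id ) $]
Step 6: reduce E->T. Stack=[( ( E] ptr=3 lookahead=) remaining=[) * id / id ) $]
Step 7: shift ). Stack=[( ( E )] ptr=4 lookahead=* remaining=[* id / id ) $]
Step 8: reduce F->( E ). Stack=[( F] ptr=4 lookahead=* remaining=[* id / id ) $]
Step 9: reduce T->F. Stack=[( T] ptr=4 lookahead=* remaining=[* id / id ) $]
Step 10: shift *. Stack=[( T *] ptr=5 lookahead=id remaining=[id / id ) $]
Step 11: shift id. Stack=[( T * id] ptr=6 lookahead=/ remaining=[/ id ) $]
Step 12: reduce F->id. Stack=[( T * F] ptr=6 lookahead=/ remaining=[/ id ) $]
Step 13: reduce T->T * F. Stack=[( T] ptr=6 lookahead=/ remaining=[/ id ) $]
Step 14: shift /. Stack=[( T /] ptr=7 lookahead=id remaining=[id ) $]
Step 15: shift id. Stack=[( T / id] ptr=8 lookahead=) remaining=[) $]
Step 16: reduce F->id. Stack=[( T / F] ptr=8 lookahead=) remaining=[) $]
Step 17: reduce T->T / F. Stack=[( T] ptr=8 lookahead=) remaining=[) $]
Step 18: reduce E->T. Stack=[( E] ptr=8 lookahead=) remaining=[) $]
Step 19: shift ). Stack=[( E )] ptr=9 lookahead=$ remaining=[$]
Step 20: reduce F->( E ). Stack=[F] ptr=9 lookahead=$ remaining=[$]
Step 21: reduce T->F. Stack=[T] ptr=9 lookahead=$ remaining=[$]
Step 22: reduce E->T. Stack=[E] ptr=9 lookahead=$ remaining=[$]
Step 23: accept. Stack=[E] ptr=9 lookahead=$ remaining=[$]

Answer: 23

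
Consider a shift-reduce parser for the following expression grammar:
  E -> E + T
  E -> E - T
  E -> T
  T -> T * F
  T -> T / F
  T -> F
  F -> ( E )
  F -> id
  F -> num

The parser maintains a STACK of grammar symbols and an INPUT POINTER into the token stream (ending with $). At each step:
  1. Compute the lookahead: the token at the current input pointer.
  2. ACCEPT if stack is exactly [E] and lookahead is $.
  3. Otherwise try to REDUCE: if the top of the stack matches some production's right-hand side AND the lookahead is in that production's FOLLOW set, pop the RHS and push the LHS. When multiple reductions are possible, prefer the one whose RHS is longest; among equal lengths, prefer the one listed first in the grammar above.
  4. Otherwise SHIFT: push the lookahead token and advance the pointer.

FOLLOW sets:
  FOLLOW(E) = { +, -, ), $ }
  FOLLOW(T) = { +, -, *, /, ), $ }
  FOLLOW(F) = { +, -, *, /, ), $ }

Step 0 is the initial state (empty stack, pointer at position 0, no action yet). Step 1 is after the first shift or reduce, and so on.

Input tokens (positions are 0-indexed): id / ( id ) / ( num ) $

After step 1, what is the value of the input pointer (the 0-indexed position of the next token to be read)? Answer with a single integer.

Step 1: shift id. Stack=[id] ptr=1 lookahead=/ remaining=[/ ( id ) / ( num ) $]

Answer: 1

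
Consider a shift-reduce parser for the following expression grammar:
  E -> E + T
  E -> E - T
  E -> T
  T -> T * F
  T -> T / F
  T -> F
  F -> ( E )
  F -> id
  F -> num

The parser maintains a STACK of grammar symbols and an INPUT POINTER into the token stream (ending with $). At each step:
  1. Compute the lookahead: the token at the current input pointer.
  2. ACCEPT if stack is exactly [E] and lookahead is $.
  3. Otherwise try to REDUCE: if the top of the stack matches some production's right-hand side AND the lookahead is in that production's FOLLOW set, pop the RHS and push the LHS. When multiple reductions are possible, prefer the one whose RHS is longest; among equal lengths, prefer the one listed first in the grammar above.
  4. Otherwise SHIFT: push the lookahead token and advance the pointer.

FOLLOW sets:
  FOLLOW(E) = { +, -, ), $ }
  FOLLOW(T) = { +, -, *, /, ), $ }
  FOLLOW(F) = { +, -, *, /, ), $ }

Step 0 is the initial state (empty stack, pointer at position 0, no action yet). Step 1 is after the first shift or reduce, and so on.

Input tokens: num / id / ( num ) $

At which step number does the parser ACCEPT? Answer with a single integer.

Answer: 18

Derivation:
Step 1: shift num. Stack=[num] ptr=1 lookahead=/ remaining=[/ id / ( num ) $]
Step 2: reduce F->num. Stack=[F] ptr=1 lookahead=/ remaining=[/ id / ( num ) $]
Step 3: reduce T->F. Stack=[T] ptr=1 lookahead=/ remaining=[/ id / ( num ) $]
Step 4: shift /. Stack=[T /] ptr=2 lookahead=id remaining=[id / ( num ) $]
Step 5: shift id. Stack=[T / id] ptr=3 lookahead=/ remaining=[/ ( num ) $]
Step 6: reduce F->id. Stack=[T / F] ptr=3 lookahead=/ remaining=[/ ( num ) $]
Step 7: reduce T->T / F. Stack=[T] ptr=3 lookahead=/ remaining=[/ ( num ) $]
Step 8: shift /. Stack=[T /] ptr=4 lookahead=( remaining=[( num ) $]
Step 9: shift (. Stack=[T / (] ptr=5 lookahead=num remaining=[num ) $]
Step 10: shift num. Stack=[T / ( num] ptr=6 lookahead=) remaining=[) $]
Step 11: reduce F->num. Stack=[T / ( F] ptr=6 lookahead=) remaining=[) $]
Step 12: reduce T->F. Stack=[T / ( T] ptr=6 lookahead=) remaining=[) $]
Step 13: reduce E->T. Stack=[T / ( E] ptr=6 lookahead=) remaining=[) $]
Step 14: shift ). Stack=[T / ( E )] ptr=7 lookahead=$ remaining=[$]
Step 15: reduce F->( E ). Stack=[T / F] ptr=7 lookahead=$ remaining=[$]
Step 16: reduce T->T / F. Stack=[T] ptr=7 lookahead=$ remaining=[$]
Step 17: reduce E->T. Stack=[E] ptr=7 lookahead=$ remaining=[$]
Step 18: accept. Stack=[E] ptr=7 lookahead=$ remaining=[$]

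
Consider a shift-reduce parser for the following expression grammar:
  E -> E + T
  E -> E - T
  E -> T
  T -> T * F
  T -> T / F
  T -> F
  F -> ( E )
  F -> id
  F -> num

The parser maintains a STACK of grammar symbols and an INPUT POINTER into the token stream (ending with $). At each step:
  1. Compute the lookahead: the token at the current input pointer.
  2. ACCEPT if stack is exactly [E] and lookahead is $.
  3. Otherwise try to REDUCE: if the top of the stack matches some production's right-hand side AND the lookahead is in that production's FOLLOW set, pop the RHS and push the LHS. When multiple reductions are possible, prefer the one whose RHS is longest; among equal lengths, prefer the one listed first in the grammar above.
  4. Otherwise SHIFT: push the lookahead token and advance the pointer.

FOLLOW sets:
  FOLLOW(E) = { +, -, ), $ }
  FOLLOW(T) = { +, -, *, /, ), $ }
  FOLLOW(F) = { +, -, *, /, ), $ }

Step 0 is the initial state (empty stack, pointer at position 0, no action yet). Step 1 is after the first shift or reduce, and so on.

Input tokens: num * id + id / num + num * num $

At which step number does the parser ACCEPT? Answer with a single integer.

Step 1: shift num. Stack=[num] ptr=1 lookahead=* remaining=[* id + id / num + num * num $]
Step 2: reduce F->num. Stack=[F] ptr=1 lookahead=* remaining=[* id + id / num + num * num $]
Step 3: reduce T->F. Stack=[T] ptr=1 lookahead=* remaining=[* id + id / num + num * num $]
Step 4: shift *. Stack=[T *] ptr=2 lookahead=id remaining=[id + id / num + num * num $]
Step 5: shift id. Stack=[T * id] ptr=3 lookahead=+ remaining=[+ id / num + num * num $]
Step 6: reduce F->id. Stack=[T * F] ptr=3 lookahead=+ remaining=[+ id / num + num * num $]
Step 7: reduce T->T * F. Stack=[T] ptr=3 lookahead=+ remaining=[+ id / num + num * num $]
Step 8: reduce E->T. Stack=[E] ptr=3 lookahead=+ remaining=[+ id / num + num * num $]
Step 9: shift +. Stack=[E +] ptr=4 lookahead=id remaining=[id / num + num * num $]
Step 10: shift id. Stack=[E + id] ptr=5 lookahead=/ remaining=[/ num + num * num $]
Step 11: reduce F->id. Stack=[E + F] ptr=5 lookahead=/ remaining=[/ num + num * num $]
Step 12: reduce T->F. Stack=[E + T] ptr=5 lookahead=/ remaining=[/ num + num * num $]
Step 13: shift /. Stack=[E + T /] ptr=6 lookahead=num remaining=[num + num * num $]
Step 14: shift num. Stack=[E + T / num] ptr=7 lookahead=+ remaining=[+ num * num $]
Step 15: reduce F->num. Stack=[E + T / F] ptr=7 lookahead=+ remaining=[+ num * num $]
Step 16: reduce T->T / F. Stack=[E + T] ptr=7 lookahead=+ remaining=[+ num * num $]
Step 17: reduce E->E + T. Stack=[E] ptr=7 lookahead=+ remaining=[+ num * num $]
Step 18: shift +. Stack=[E +] ptr=8 lookahead=num remaining=[num * num $]
Step 19: shift num. Stack=[E + num] ptr=9 lookahead=* remaining=[* num $]
Step 20: reduce F->num. Stack=[E + F] ptr=9 lookahead=* remaining=[* num $]
Step 21: reduce T->F. Stack=[E + T] ptr=9 lookahead=* remaining=[* num $]
Step 22: shift *. Stack=[E + T *] ptr=10 lookahead=num remaining=[num $]
Step 23: shift num. Stack=[E + T * num] ptr=11 lookahead=$ remaining=[$]
Step 24: reduce F->num. Stack=[E + T * F] ptr=11 lookahead=$ remaining=[$]
Step 25: reduce T->T * F. Stack=[E + T] ptr=11 lookahead=$ remaining=[$]
Step 26: reduce E->E + T. Stack=[E] ptr=11 lookahead=$ remaining=[$]
Step 27: accept. Stack=[E] ptr=11 lookahead=$ remaining=[$]

Answer: 27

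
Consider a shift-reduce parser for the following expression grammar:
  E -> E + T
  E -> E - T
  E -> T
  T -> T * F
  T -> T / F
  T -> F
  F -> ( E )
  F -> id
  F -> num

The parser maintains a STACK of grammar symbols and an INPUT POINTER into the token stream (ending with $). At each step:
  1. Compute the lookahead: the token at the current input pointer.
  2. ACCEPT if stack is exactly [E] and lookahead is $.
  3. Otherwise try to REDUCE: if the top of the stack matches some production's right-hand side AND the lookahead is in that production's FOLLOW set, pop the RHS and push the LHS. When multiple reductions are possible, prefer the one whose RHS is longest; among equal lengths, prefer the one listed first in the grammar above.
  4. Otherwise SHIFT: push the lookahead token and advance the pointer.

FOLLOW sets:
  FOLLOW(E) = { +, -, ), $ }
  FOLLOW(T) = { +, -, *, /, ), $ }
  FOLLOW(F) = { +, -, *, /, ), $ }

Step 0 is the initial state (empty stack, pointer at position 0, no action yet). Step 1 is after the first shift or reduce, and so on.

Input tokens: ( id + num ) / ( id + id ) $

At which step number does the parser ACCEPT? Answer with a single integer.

Step 1: shift (. Stack=[(] ptr=1 lookahead=id remaining=[id + num ) / ( id + id ) $]
Step 2: shift id. Stack=[( id] ptr=2 lookahead=+ remaining=[+ num ) / ( id + id ) $]
Step 3: reduce F->id. Stack=[( F] ptr=2 lookahead=+ remaining=[+ num ) / ( id + id ) $]
Step 4: reduce T->F. Stack=[( T] ptr=2 lookahead=+ remaining=[+ num ) / ( id + id ) $]
Step 5: reduce E->T. Stack=[( E] ptr=2 lookahead=+ remaining=[+ num ) / ( id + id ) $]
Step 6: shift +. Stack=[( E +] ptr=3 lookahead=num remaining=[num ) / ( id + id ) $]
Step 7: shift num. Stack=[( E + num] ptr=4 lookahead=) remaining=[) / ( id + id ) $]
Step 8: reduce F->num. Stack=[( E + F] ptr=4 lookahead=) remaining=[) / ( id + id ) $]
Step 9: reduce T->F. Stack=[( E + T] ptr=4 lookahead=) remaining=[) / ( id + id ) $]
Step 10: reduce E->E + T. Stack=[( E] ptr=4 lookahead=) remaining=[) / ( id + id ) $]
Step 11: shift ). Stack=[( E )] ptr=5 lookahead=/ remaining=[/ ( id + id ) $]
Step 12: reduce F->( E ). Stack=[F] ptr=5 lookahead=/ remaining=[/ ( id + id ) $]
Step 13: reduce T->F. Stack=[T] ptr=5 lookahead=/ remaining=[/ ( id + id ) $]
Step 14: shift /. Stack=[T /] ptr=6 lookahead=( remaining=[( id + id ) $]
Step 15: shift (. Stack=[T / (] ptr=7 lookahead=id remaining=[id + id ) $]
Step 16: shift id. Stack=[T / ( id] ptr=8 lookahead=+ remaining=[+ id ) $]
Step 17: reduce F->id. Stack=[T / ( F] ptr=8 lookahead=+ remaining=[+ id ) $]
Step 18: reduce T->F. Stack=[T / ( T] ptr=8 lookahead=+ remaining=[+ id ) $]
Step 19: reduce E->T. Stack=[T / ( E] ptr=8 lookahead=+ remaining=[+ id ) $]
Step 20: shift +. Stack=[T / ( E +] ptr=9 lookahead=id remaining=[id ) $]
Step 21: shift id. Stack=[T / ( E + id] ptr=10 lookahead=) remaining=[) $]
Step 22: reduce F->id. Stack=[T / ( E + F] ptr=10 lookahead=) remaining=[) $]
Step 23: reduce T->F. Stack=[T / ( E + T] ptr=10 lookahead=) remaining=[) $]
Step 24: reduce E->E + T. Stack=[T / ( E] ptr=10 lookahead=) remaining=[) $]
Step 25: shift ). Stack=[T / ( E )] ptr=11 lookahead=$ remaining=[$]
Step 26: reduce F->( E ). Stack=[T / F] ptr=11 lookahead=$ remaining=[$]
Step 27: reduce T->T / F. Stack=[T] ptr=11 lookahead=$ remaining=[$]
Step 28: reduce E->T. Stack=[E] ptr=11 lookahead=$ remaining=[$]
Step 29: accept. Stack=[E] ptr=11 lookahead=$ remaining=[$]

Answer: 29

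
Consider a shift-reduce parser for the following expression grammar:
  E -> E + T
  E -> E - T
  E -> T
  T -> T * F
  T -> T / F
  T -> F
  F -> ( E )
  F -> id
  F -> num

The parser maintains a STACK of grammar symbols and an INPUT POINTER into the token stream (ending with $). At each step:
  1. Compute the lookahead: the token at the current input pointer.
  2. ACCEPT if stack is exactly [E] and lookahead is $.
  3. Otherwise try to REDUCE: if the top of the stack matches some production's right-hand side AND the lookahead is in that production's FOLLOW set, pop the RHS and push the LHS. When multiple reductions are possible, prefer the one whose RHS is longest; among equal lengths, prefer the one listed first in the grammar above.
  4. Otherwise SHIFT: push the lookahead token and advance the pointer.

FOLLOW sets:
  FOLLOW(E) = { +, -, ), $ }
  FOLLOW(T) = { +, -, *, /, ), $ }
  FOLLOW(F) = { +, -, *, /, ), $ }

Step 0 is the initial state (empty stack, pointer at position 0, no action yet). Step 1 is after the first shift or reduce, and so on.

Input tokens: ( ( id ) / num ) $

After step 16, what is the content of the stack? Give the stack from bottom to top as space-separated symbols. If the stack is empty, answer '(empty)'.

Step 1: shift (. Stack=[(] ptr=1 lookahead=( remaining=[( id ) / num ) $]
Step 2: shift (. Stack=[( (] ptr=2 lookahead=id remaining=[id ) / num ) $]
Step 3: shift id. Stack=[( ( id] ptr=3 lookahead=) remaining=[) / num ) $]
Step 4: reduce F->id. Stack=[( ( F] ptr=3 lookahead=) remaining=[) / num ) $]
Step 5: reduce T->F. Stack=[( ( T] ptr=3 lookahead=) remaining=[) / num ) $]
Step 6: reduce E->T. Stack=[( ( E] ptr=3 lookahead=) remaining=[) / num ) $]
Step 7: shift ). Stack=[( ( E )] ptr=4 lookahead=/ remaining=[/ num ) $]
Step 8: reduce F->( E ). Stack=[( F] ptr=4 lookahead=/ remaining=[/ num ) $]
Step 9: reduce T->F. Stack=[( T] ptr=4 lookahead=/ remaining=[/ num ) $]
Step 10: shift /. Stack=[( T /] ptr=5 lookahead=num remaining=[num ) $]
Step 11: shift num. Stack=[( T / num] ptr=6 lookahead=) remaining=[) $]
Step 12: reduce F->num. Stack=[( T / F] ptr=6 lookahead=) remaining=[) $]
Step 13: reduce T->T / F. Stack=[( T] ptr=6 lookahead=) remaining=[) $]
Step 14: reduce E->T. Stack=[( E] ptr=6 lookahead=) remaining=[) $]
Step 15: shift ). Stack=[( E )] ptr=7 lookahead=$ remaining=[$]
Step 16: reduce F->( E ). Stack=[F] ptr=7 lookahead=$ remaining=[$]

Answer: F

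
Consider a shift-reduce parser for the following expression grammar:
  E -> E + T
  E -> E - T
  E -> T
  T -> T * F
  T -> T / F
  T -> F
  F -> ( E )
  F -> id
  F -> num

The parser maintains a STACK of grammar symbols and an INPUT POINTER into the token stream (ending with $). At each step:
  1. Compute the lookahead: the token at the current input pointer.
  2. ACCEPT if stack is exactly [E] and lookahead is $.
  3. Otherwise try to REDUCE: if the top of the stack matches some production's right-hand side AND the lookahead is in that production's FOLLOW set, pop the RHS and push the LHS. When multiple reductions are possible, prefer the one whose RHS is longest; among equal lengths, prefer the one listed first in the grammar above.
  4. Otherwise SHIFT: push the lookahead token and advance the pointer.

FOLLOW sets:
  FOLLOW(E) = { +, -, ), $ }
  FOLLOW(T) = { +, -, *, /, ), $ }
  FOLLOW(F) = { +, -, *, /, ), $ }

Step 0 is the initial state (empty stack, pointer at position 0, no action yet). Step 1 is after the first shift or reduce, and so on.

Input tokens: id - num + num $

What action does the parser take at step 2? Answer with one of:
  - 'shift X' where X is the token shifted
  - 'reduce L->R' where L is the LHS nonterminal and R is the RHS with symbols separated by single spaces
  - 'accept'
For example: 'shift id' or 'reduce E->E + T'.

Answer: reduce F->id

Derivation:
Step 1: shift id. Stack=[id] ptr=1 lookahead=- remaining=[- num + num $]
Step 2: reduce F->id. Stack=[F] ptr=1 lookahead=- remaining=[- num + num $]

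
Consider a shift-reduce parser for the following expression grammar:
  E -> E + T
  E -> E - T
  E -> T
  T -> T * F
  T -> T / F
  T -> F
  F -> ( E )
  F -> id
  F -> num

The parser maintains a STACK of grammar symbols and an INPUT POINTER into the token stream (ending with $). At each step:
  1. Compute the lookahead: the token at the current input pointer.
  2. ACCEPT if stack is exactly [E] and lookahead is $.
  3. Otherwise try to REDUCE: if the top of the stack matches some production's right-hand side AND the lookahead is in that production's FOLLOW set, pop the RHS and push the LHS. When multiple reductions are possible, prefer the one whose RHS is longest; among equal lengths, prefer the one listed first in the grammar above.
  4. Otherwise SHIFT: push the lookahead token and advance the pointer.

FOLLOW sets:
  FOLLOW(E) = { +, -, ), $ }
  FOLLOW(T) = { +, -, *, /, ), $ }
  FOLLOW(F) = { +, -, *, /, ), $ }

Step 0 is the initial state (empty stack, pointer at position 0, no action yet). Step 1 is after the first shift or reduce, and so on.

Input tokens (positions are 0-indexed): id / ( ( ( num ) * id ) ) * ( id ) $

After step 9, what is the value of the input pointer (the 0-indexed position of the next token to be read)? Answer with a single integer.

Answer: 6

Derivation:
Step 1: shift id. Stack=[id] ptr=1 lookahead=/ remaining=[/ ( ( ( num ) * id ) ) * ( id ) $]
Step 2: reduce F->id. Stack=[F] ptr=1 lookahead=/ remaining=[/ ( ( ( num ) * id ) ) * ( id ) $]
Step 3: reduce T->F. Stack=[T] ptr=1 lookahead=/ remaining=[/ ( ( ( num ) * id ) ) * ( id ) $]
Step 4: shift /. Stack=[T /] ptr=2 lookahead=( remaining=[( ( ( num ) * id ) ) * ( id ) $]
Step 5: shift (. Stack=[T / (] ptr=3 lookahead=( remaining=[( ( num ) * id ) ) * ( id ) $]
Step 6: shift (. Stack=[T / ( (] ptr=4 lookahead=( remaining=[( num ) * id ) ) * ( id ) $]
Step 7: shift (. Stack=[T / ( ( (] ptr=5 lookahead=num remaining=[num ) * id ) ) * ( id ) $]
Step 8: shift num. Stack=[T / ( ( ( num] ptr=6 lookahead=) remaining=[) * id ) ) * ( id ) $]
Step 9: reduce F->num. Stack=[T / ( ( ( F] ptr=6 lookahead=) remaining=[) * id ) ) * ( id ) $]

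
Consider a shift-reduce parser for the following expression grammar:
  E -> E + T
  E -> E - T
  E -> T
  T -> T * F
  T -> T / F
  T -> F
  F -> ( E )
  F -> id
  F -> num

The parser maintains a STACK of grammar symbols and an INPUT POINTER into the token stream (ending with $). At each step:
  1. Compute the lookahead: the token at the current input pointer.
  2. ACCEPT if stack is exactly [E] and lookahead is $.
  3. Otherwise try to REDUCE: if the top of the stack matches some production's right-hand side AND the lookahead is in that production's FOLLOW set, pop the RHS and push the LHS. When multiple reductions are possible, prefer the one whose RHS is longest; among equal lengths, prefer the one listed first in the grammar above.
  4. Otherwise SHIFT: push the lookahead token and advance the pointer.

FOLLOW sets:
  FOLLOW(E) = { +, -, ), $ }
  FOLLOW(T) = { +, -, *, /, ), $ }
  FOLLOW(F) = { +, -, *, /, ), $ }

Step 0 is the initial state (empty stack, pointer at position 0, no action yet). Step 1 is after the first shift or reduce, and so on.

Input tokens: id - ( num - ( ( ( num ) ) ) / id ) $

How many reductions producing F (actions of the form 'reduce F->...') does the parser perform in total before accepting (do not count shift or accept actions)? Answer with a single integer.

Answer: 8

Derivation:
Step 1: shift id. Stack=[id] ptr=1 lookahead=- remaining=[- ( num - ( ( ( num ) ) ) / id ) $]
Step 2: reduce F->id. Stack=[F] ptr=1 lookahead=- remaining=[- ( num - ( ( ( num ) ) ) / id ) $]
Step 3: reduce T->F. Stack=[T] ptr=1 lookahead=- remaining=[- ( num - ( ( ( num ) ) ) / id ) $]
Step 4: reduce E->T. Stack=[E] ptr=1 lookahead=- remaining=[- ( num - ( ( ( num ) ) ) / id ) $]
Step 5: shift -. Stack=[E -] ptr=2 lookahead=( remaining=[( num - ( ( ( num ) ) ) / id ) $]
Step 6: shift (. Stack=[E - (] ptr=3 lookahead=num remaining=[num - ( ( ( num ) ) ) / id ) $]
Step 7: shift num. Stack=[E - ( num] ptr=4 lookahead=- remaining=[- ( ( ( num ) ) ) / id ) $]
Step 8: reduce F->num. Stack=[E - ( F] ptr=4 lookahead=- remaining=[- ( ( ( num ) ) ) / id ) $]
Step 9: reduce T->F. Stack=[E - ( T] ptr=4 lookahead=- remaining=[- ( ( ( num ) ) ) / id ) $]
Step 10: reduce E->T. Stack=[E - ( E] ptr=4 lookahead=- remaining=[- ( ( ( num ) ) ) / id ) $]
Step 11: shift -. Stack=[E - ( E -] ptr=5 lookahead=( remaining=[( ( ( num ) ) ) / id ) $]
Step 12: shift (. Stack=[E - ( E - (] ptr=6 lookahead=( remaining=[( ( num ) ) ) / id ) $]
Step 13: shift (. Stack=[E - ( E - ( (] ptr=7 lookahead=( remaining=[( num ) ) ) / id ) $]
Step 14: shift (. Stack=[E - ( E - ( ( (] ptr=8 lookahead=num remaining=[num ) ) ) / id ) $]
Step 15: shift num. Stack=[E - ( E - ( ( ( num] ptr=9 lookahead=) remaining=[) ) ) / id ) $]
Step 16: reduce F->num. Stack=[E - ( E - ( ( ( F] ptr=9 lookahead=) remaining=[) ) ) / id ) $]
Step 17: reduce T->F. Stack=[E - ( E - ( ( ( T] ptr=9 lookahead=) remaining=[) ) ) / id ) $]
Step 18: reduce E->T. Stack=[E - ( E - ( ( ( E] ptr=9 lookahead=) remaining=[) ) ) / id ) $]
Step 19: shift ). Stack=[E - ( E - ( ( ( E )] ptr=10 lookahead=) remaining=[) ) / id ) $]
Step 20: reduce F->( E ). Stack=[E - ( E - ( ( F] ptr=10 lookahead=) remaining=[) ) / id ) $]
Step 21: reduce T->F. Stack=[E - ( E - ( ( T] ptr=10 lookahead=) remaining=[) ) / id ) $]
Step 22: reduce E->T. Stack=[E - ( E - ( ( E] ptr=10 lookahead=) remaining=[) ) / id ) $]
Step 23: shift ). Stack=[E - ( E - ( ( E )] ptr=11 lookahead=) remaining=[) / id ) $]
Step 24: reduce F->( E ). Stack=[E - ( E - ( F] ptr=11 lookahead=) remaining=[) / id ) $]
Step 25: reduce T->F. Stack=[E - ( E - ( T] ptr=11 lookahead=) remaining=[) / id ) $]
Step 26: reduce E->T. Stack=[E - ( E - ( E] ptr=11 lookahead=) remaining=[) / id ) $]
Step 27: shift ). Stack=[E - ( E - ( E )] ptr=12 lookahead=/ remaining=[/ id ) $]
Step 28: reduce F->( E ). Stack=[E - ( E - F] ptr=12 lookahead=/ remaining=[/ id ) $]
Step 29: reduce T->F. Stack=[E - ( E - T] ptr=12 lookahead=/ remaining=[/ id ) $]
Step 30: shift /. Stack=[E - ( E - T /] ptr=13 lookahead=id remaining=[id ) $]
Step 31: shift id. Stack=[E - ( E - T / id] ptr=14 lookahead=) remaining=[) $]
Step 32: reduce F->id. Stack=[E - ( E - T / F] ptr=14 lookahead=) remaining=[) $]
Step 33: reduce T->T / F. Stack=[E - ( E - T] ptr=14 lookahead=) remaining=[) $]
Step 34: reduce E->E - T. Stack=[E - ( E] ptr=14 lookahead=) remaining=[) $]
Step 35: shift ). Stack=[E - ( E )] ptr=15 lookahead=$ remaining=[$]
Step 36: reduce F->( E ). Stack=[E - F] ptr=15 lookahead=$ remaining=[$]
Step 37: reduce T->F. Stack=[E - T] ptr=15 lookahead=$ remaining=[$]
Step 38: reduce E->E - T. Stack=[E] ptr=15 lookahead=$ remaining=[$]
Step 39: accept. Stack=[E] ptr=15 lookahead=$ remaining=[$]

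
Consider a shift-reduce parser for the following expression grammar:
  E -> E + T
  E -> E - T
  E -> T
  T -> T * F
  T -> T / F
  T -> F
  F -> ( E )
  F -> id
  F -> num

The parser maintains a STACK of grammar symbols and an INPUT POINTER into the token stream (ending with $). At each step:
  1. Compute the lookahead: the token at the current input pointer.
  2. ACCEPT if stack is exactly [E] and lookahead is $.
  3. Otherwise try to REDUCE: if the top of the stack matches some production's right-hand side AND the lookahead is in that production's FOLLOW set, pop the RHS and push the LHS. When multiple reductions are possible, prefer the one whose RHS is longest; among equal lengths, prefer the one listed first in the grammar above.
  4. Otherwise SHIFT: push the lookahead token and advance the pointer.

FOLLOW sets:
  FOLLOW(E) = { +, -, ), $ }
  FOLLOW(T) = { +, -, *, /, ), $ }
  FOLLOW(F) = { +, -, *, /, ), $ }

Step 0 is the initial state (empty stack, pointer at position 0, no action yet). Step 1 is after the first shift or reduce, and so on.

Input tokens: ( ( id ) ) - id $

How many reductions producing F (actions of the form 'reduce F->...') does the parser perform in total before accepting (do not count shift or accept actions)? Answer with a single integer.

Step 1: shift (. Stack=[(] ptr=1 lookahead=( remaining=[( id ) ) - id $]
Step 2: shift (. Stack=[( (] ptr=2 lookahead=id remaining=[id ) ) - id $]
Step 3: shift id. Stack=[( ( id] ptr=3 lookahead=) remaining=[) ) - id $]
Step 4: reduce F->id. Stack=[( ( F] ptr=3 lookahead=) remaining=[) ) - id $]
Step 5: reduce T->F. Stack=[( ( T] ptr=3 lookahead=) remaining=[) ) - id $]
Step 6: reduce E->T. Stack=[( ( E] ptr=3 lookahead=) remaining=[) ) - id $]
Step 7: shift ). Stack=[( ( E )] ptr=4 lookahead=) remaining=[) - id $]
Step 8: reduce F->( E ). Stack=[( F] ptr=4 lookahead=) remaining=[) - id $]
Step 9: reduce T->F. Stack=[( T] ptr=4 lookahead=) remaining=[) - id $]
Step 10: reduce E->T. Stack=[( E] ptr=4 lookahead=) remaining=[) - id $]
Step 11: shift ). Stack=[( E )] ptr=5 lookahead=- remaining=[- id $]
Step 12: reduce F->( E ). Stack=[F] ptr=5 lookahead=- remaining=[- id $]
Step 13: reduce T->F. Stack=[T] ptr=5 lookahead=- remaining=[- id $]
Step 14: reduce E->T. Stack=[E] ptr=5 lookahead=- remaining=[- id $]
Step 15: shift -. Stack=[E -] ptr=6 lookahead=id remaining=[id $]
Step 16: shift id. Stack=[E - id] ptr=7 lookahead=$ remaining=[$]
Step 17: reduce F->id. Stack=[E - F] ptr=7 lookahead=$ remaining=[$]
Step 18: reduce T->F. Stack=[E - T] ptr=7 lookahead=$ remaining=[$]
Step 19: reduce E->E - T. Stack=[E] ptr=7 lookahead=$ remaining=[$]
Step 20: accept. Stack=[E] ptr=7 lookahead=$ remaining=[$]

Answer: 4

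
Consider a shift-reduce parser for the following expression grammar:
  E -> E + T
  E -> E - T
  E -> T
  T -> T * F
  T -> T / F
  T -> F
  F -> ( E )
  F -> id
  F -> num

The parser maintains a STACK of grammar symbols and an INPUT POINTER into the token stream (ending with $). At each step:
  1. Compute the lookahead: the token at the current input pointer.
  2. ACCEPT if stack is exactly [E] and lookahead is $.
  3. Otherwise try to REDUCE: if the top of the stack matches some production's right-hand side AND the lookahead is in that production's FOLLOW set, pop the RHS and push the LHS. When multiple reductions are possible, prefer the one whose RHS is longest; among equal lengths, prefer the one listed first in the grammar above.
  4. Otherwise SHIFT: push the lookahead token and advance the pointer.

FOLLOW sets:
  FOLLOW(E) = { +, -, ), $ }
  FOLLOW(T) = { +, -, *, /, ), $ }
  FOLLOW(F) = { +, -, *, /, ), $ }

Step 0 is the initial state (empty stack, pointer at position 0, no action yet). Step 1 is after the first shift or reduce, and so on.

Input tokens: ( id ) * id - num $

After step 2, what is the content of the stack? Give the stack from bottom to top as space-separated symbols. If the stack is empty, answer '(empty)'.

Step 1: shift (. Stack=[(] ptr=1 lookahead=id remaining=[id ) * id - num $]
Step 2: shift id. Stack=[( id] ptr=2 lookahead=) remaining=[) * id - num $]

Answer: ( id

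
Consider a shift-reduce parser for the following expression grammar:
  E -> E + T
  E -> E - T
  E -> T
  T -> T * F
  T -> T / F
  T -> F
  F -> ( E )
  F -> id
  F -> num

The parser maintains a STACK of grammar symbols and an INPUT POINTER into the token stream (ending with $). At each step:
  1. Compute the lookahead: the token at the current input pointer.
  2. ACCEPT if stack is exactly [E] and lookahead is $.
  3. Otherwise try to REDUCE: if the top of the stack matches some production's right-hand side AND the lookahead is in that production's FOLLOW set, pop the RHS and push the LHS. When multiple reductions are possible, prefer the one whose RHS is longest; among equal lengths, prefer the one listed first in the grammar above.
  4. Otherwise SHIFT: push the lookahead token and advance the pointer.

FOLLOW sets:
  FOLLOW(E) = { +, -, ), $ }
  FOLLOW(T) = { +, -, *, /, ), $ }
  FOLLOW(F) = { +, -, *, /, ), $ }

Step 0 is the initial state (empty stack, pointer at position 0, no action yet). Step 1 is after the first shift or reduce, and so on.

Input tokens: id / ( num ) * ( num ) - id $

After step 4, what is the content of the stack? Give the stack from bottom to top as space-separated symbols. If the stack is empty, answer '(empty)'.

Answer: T /

Derivation:
Step 1: shift id. Stack=[id] ptr=1 lookahead=/ remaining=[/ ( num ) * ( num ) - id $]
Step 2: reduce F->id. Stack=[F] ptr=1 lookahead=/ remaining=[/ ( num ) * ( num ) - id $]
Step 3: reduce T->F. Stack=[T] ptr=1 lookahead=/ remaining=[/ ( num ) * ( num ) - id $]
Step 4: shift /. Stack=[T /] ptr=2 lookahead=( remaining=[( num ) * ( num ) - id $]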